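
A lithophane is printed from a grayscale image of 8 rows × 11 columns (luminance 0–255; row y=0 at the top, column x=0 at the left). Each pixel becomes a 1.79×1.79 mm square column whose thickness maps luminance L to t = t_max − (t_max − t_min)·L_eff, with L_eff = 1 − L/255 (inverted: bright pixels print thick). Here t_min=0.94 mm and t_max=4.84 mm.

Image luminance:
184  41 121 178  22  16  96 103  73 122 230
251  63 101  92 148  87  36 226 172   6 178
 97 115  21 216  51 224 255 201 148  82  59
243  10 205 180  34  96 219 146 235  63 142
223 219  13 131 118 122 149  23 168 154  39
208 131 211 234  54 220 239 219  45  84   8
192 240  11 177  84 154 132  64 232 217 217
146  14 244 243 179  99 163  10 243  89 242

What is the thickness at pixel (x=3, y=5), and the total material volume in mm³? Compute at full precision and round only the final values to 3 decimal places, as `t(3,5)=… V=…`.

t(3,5)=4.519 V=852.698

span = t_max - t_min = 4.84 - 0.94 = 3.900
L(3,5) = 234, L_eff = 1 - 234/255 = 0.082353 (inverted)
t(3,5) = 4.84 - 3.900·0.082353 = 4.519
Σt over all 8·11 pixels = 113104/425 ≈ 266.1270588
V = pitch²·Σt = 1.79²·113104/425 = 852.698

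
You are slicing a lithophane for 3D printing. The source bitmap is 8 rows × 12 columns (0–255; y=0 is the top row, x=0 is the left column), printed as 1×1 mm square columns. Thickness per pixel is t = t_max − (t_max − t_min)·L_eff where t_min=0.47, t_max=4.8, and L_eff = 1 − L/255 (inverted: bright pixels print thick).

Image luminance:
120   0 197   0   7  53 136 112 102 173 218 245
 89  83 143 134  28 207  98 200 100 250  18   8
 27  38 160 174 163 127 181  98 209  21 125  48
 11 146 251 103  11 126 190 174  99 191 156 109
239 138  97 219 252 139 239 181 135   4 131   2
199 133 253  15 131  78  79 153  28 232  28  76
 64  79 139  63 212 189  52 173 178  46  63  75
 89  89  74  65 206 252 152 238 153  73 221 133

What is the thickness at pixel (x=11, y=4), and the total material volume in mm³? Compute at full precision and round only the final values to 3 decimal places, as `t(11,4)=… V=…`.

span = t_max - t_min = 4.8 - 0.47 = 4.330
L(11,4) = 2, L_eff = 1 - 2/255 = 0.992157 (inverted)
t(11,4) = 4.8 - 4.330·0.992157 = 0.504
Σt over all 8·12 pixels = 3155527/12750 ≈ 247.4923137
V = pitch²·Σt = 1²·3155527/12750 = 247.492

t(11,4)=0.504 V=247.492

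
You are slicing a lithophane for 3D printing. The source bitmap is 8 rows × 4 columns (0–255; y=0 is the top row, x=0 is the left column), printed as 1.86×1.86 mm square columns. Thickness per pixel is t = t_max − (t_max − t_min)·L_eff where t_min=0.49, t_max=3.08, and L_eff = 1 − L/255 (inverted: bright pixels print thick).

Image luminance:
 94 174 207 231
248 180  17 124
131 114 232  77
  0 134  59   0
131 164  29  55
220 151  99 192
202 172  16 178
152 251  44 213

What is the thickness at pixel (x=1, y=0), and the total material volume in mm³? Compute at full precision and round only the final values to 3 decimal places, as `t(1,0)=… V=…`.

span = t_max - t_min = 3.08 - 0.49 = 2.590
L(1,0) = 174, L_eff = 1 - 174/255 = 0.317647 (inverted)
t(1,0) = 3.08 - 2.590·0.317647 = 2.257
Σt over all 8·4 pixels = 1511209/25500 ≈ 59.2630980
V = pitch²·Σt = 1.86²·1511209/25500 = 205.027

t(1,0)=2.257 V=205.027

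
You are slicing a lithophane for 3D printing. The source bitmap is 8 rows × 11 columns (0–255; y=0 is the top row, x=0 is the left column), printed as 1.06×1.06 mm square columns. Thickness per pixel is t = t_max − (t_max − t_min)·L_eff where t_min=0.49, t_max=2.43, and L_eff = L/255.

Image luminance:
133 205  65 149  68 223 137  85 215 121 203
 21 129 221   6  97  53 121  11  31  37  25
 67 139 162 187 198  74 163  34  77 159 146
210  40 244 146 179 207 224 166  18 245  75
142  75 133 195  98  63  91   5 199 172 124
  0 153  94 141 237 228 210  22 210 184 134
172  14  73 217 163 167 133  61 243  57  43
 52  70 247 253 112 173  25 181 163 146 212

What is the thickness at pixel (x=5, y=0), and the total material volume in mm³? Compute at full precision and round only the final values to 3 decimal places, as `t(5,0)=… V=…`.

span = t_max - t_min = 2.43 - 0.49 = 1.940
L(5,0) = 223, L_eff = 223/255 = 0.874510
t(5,0) = 2.43 - 1.940·0.874510 = 0.733
Σt over all 8·11 pixels = 540123/4250 ≈ 127.0877647
V = pitch²·Σt = 1.06²·540123/4250 = 142.796

t(5,0)=0.733 V=142.796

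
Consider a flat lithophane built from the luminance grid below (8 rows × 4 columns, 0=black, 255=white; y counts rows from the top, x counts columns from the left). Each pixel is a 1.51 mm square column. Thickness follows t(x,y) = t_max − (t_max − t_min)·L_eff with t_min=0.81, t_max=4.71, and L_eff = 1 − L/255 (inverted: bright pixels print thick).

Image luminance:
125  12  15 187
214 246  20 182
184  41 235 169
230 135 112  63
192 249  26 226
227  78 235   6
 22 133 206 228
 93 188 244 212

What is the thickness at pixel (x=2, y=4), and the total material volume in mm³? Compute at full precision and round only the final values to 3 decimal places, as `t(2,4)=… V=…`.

span = t_max - t_min = 4.71 - 0.81 = 3.900
L(2,4) = 26, L_eff = 1 - 26/255 = 0.898039 (inverted)
t(2,4) = 4.71 - 3.900·0.898039 = 1.208
Σt over all 8·4 pixels = 83587/850 ≈ 98.3376471
V = pitch²·Σt = 1.51²·83587/850 = 224.220

t(2,4)=1.208 V=224.220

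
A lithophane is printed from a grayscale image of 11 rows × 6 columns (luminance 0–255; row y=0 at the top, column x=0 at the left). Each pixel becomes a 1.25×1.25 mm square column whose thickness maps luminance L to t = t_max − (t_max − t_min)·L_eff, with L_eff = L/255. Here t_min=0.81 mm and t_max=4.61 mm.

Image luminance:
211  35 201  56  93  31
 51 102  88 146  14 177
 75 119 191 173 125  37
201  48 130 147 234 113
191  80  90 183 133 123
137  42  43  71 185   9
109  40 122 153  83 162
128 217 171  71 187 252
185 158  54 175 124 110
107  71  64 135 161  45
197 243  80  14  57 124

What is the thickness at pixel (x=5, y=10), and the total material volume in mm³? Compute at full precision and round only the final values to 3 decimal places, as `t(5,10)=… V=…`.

t(5,10)=2.762 V=291.833

span = t_max - t_min = 4.61 - 0.81 = 3.800
L(5,10) = 124, L_eff = 124/255 = 0.486275
t(5,10) = 4.61 - 3.800·0.486275 = 2.762
Σt over all 11·6 pixels = 158757/850 ≈ 186.7729412
V = pitch²·Σt = 1.25²·158757/850 = 291.833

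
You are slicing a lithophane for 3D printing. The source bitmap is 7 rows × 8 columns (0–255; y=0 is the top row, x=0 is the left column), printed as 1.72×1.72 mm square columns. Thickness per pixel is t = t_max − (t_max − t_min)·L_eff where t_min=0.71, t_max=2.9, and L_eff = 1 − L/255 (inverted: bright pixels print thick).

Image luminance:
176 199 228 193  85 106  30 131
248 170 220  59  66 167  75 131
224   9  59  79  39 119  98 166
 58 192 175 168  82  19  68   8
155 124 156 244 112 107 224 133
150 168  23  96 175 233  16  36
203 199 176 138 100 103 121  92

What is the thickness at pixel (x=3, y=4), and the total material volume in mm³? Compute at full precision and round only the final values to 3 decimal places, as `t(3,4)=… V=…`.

span = t_max - t_min = 2.9 - 0.71 = 2.190
L(3,4) = 244, L_eff = 1 - 244/255 = 0.043137 (inverted)
t(3,4) = 2.9 - 2.190·0.043137 = 2.806
Σt over all 7·8 pixels = 858523/8500 ≈ 101.0027059
V = pitch²·Σt = 1.72²·858523/8500 = 298.806

t(3,4)=2.806 V=298.806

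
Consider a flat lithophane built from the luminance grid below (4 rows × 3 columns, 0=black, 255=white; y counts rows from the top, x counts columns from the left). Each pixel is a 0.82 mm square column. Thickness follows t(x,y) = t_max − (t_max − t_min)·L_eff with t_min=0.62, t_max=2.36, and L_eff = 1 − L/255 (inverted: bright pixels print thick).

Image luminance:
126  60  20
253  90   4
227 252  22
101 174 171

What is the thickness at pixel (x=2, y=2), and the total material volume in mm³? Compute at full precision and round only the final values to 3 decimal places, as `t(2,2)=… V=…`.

t(2,2)=0.770 V=11.885

span = t_max - t_min = 2.36 - 0.62 = 1.740
L(2,2) = 22, L_eff = 1 - 22/255 = 0.913725 (inverted)
t(2,2) = 2.36 - 1.740·0.913725 = 0.770
Σt over all 4·3 pixels = 7512/425 ≈ 17.6752941
V = pitch²·Σt = 0.82²·7512/425 = 11.885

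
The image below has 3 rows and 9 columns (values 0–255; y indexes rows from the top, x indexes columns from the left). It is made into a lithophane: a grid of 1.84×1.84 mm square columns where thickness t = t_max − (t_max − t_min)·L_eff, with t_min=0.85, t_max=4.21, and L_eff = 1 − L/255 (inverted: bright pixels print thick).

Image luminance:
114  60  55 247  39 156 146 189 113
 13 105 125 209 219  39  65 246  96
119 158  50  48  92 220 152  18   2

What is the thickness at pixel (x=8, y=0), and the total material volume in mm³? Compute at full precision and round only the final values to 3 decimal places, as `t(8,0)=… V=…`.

t(8,0)=2.339 V=215.768

span = t_max - t_min = 4.21 - 0.85 = 3.360
L(8,0) = 113, L_eff = 1 - 113/255 = 0.556863 (inverted)
t(8,0) = 4.21 - 3.360·0.556863 = 2.339
Σt over all 3·9 pixels = 108343/1700 ≈ 63.7311765
V = pitch²·Σt = 1.84²·108343/1700 = 215.768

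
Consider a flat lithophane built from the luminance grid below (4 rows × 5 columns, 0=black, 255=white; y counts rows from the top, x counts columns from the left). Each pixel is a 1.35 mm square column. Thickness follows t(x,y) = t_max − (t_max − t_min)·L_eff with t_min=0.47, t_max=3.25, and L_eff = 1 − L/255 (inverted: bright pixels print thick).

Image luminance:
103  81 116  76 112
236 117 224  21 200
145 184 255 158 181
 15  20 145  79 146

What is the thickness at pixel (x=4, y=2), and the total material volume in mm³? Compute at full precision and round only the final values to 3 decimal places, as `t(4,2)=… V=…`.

span = t_max - t_min = 3.25 - 0.47 = 2.780
L(4,2) = 181, L_eff = 1 - 181/255 = 0.290196 (inverted)
t(4,2) = 3.25 - 2.780·0.290196 = 2.443
Σt over all 4·5 pixels = 241598/6375 ≈ 37.8977255
V = pitch²·Σt = 1.35²·241598/6375 = 69.069

t(4,2)=2.443 V=69.069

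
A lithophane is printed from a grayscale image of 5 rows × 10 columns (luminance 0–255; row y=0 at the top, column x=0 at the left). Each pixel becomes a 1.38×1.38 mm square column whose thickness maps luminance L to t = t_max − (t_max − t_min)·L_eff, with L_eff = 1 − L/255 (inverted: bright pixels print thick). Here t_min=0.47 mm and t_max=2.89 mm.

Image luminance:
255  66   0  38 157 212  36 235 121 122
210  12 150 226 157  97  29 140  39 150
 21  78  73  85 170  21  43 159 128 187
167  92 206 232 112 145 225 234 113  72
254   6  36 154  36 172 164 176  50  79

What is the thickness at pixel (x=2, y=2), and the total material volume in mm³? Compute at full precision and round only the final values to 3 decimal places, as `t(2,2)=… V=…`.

span = t_max - t_min = 2.89 - 0.47 = 2.420
L(2,2) = 73, L_eff = 1 - 73/255 = 0.713725 (inverted)
t(2,2) = 2.89 - 2.420·0.713725 = 1.163
Σt over all 5·10 pixels = 1042807/12750 ≈ 81.7887843
V = pitch²·Σt = 1.38²·1042807/12750 = 155.759

t(2,2)=1.163 V=155.759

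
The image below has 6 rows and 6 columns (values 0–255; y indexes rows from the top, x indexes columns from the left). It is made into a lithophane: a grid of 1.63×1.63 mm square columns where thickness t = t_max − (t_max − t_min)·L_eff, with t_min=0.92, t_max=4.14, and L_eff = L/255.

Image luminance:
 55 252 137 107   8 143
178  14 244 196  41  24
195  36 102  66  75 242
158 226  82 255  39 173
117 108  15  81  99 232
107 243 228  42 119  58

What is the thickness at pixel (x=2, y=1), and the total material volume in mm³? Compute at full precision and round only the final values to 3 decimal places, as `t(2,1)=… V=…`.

span = t_max - t_min = 4.14 - 0.92 = 3.220
L(2,1) = 244, L_eff = 244/255 = 0.956863
t(2,1) = 4.14 - 3.220·0.956863 = 1.059
Σt over all 6·6 pixels = 392081/4250 ≈ 92.2543529
V = pitch²·Σt = 1.63²·392081/4250 = 245.111

t(2,1)=1.059 V=245.111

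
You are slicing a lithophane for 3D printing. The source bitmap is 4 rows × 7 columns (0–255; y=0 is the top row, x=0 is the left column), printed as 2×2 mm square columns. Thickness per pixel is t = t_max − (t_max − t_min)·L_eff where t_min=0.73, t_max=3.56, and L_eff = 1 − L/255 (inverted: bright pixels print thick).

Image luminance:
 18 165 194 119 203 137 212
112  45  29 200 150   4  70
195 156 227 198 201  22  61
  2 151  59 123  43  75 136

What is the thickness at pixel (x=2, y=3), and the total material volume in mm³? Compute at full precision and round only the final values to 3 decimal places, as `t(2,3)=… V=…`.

t(2,3)=1.385 V=228.565

span = t_max - t_min = 3.56 - 0.73 = 2.830
L(2,3) = 59, L_eff = 1 - 59/255 = 0.768627 (inverted)
t(2,3) = 3.56 - 2.830·0.768627 = 1.385
Σt over all 4·7 pixels = 1457101/25500 ≈ 57.1412157
V = pitch²·Σt = 2²·1457101/25500 = 228.565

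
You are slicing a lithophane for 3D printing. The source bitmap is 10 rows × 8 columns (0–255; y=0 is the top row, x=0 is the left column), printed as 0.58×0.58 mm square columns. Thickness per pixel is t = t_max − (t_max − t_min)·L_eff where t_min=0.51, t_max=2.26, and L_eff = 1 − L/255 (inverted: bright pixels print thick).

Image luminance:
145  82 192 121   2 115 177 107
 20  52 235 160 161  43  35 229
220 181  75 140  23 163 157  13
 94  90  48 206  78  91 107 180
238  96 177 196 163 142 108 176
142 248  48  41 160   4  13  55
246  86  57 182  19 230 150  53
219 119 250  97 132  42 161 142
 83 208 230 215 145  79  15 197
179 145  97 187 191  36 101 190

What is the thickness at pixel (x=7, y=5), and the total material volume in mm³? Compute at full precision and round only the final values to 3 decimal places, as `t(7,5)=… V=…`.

span = t_max - t_min = 2.26 - 0.51 = 1.750
L(7,5) = 55, L_eff = 1 - 55/255 = 0.784314 (inverted)
t(7,5) = 2.26 - 1.750·0.784314 = 0.887
Σt over all 10·8 pixels = 5662/51 ≈ 111.0196078
V = pitch²·Σt = 0.58²·5662/51 = 37.347

t(7,5)=0.887 V=37.347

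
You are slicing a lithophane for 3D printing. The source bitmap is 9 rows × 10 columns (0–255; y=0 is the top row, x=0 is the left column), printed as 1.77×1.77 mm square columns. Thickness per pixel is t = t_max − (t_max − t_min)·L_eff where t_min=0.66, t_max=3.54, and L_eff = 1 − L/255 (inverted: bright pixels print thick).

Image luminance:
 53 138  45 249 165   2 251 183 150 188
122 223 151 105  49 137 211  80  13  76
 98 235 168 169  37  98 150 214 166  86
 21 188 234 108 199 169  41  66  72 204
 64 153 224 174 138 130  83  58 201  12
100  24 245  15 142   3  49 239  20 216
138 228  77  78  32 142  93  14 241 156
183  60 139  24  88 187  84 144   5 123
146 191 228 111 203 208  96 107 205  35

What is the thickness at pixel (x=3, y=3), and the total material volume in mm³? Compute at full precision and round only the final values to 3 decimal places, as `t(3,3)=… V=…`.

t(3,3)=1.880 V=588.403

span = t_max - t_min = 3.54 - 0.66 = 2.880
L(3,3) = 108, L_eff = 1 - 108/255 = 0.576471 (inverted)
t(3,3) = 3.54 - 2.880·0.576471 = 1.880
Σt over all 9·10 pixels = 79821/425 ≈ 187.8141176
V = pitch²·Σt = 1.77²·79821/425 = 588.403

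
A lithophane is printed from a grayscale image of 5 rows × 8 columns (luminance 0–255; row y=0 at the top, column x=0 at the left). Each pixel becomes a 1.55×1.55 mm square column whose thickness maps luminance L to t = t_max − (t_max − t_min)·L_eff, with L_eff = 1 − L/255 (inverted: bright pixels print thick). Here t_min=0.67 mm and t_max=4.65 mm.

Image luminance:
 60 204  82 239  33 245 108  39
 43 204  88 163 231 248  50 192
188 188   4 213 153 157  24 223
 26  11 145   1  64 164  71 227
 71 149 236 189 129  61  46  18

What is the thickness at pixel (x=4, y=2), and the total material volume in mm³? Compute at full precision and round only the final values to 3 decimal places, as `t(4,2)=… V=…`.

t(4,2)=3.058 V=251.389

span = t_max - t_min = 4.65 - 0.67 = 3.980
L(4,2) = 153, L_eff = 1 - 153/255 = 0.400000 (inverted)
t(4,2) = 4.65 - 3.980·0.400000 = 3.058
Σt over all 5·8 pixels = 1334113/12750 ≈ 104.6363137
V = pitch²·Σt = 1.55²·1334113/12750 = 251.389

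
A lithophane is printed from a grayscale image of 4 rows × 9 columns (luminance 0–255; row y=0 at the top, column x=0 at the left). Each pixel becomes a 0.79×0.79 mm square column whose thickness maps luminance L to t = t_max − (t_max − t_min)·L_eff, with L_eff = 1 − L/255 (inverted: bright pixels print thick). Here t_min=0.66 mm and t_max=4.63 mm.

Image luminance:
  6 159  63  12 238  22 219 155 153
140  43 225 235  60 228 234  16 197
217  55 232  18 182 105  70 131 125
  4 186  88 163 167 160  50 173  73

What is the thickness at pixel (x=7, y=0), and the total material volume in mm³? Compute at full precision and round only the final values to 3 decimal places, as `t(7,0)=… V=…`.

span = t_max - t_min = 4.63 - 0.66 = 3.970
L(7,0) = 155, L_eff = 1 - 155/255 = 0.392157 (inverted)
t(7,0) = 4.63 - 3.970·0.392157 = 3.073
Σt over all 4·9 pixels = 608417/6375 ≈ 95.4379608
V = pitch²·Σt = 0.79²·608417/6375 = 59.563

t(7,0)=3.073 V=59.563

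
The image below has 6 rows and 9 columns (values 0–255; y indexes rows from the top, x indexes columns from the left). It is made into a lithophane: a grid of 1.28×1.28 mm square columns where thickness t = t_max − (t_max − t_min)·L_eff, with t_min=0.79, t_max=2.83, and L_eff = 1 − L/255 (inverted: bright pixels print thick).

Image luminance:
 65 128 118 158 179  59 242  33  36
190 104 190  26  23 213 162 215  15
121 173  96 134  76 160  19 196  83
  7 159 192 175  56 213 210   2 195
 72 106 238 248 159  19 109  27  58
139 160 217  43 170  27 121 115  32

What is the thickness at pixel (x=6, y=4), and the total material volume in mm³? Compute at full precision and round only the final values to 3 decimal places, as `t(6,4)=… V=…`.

span = t_max - t_min = 2.83 - 0.79 = 2.040
L(6,4) = 109, L_eff = 1 - 109/255 = 0.572549 (inverted)
t(6,4) = 2.83 - 2.040·0.572549 = 1.662
Σt over all 6·9 pixels = 94.524
V = pitch²·Σt = 1.28²·94.524 = 154.868

t(6,4)=1.662 V=154.868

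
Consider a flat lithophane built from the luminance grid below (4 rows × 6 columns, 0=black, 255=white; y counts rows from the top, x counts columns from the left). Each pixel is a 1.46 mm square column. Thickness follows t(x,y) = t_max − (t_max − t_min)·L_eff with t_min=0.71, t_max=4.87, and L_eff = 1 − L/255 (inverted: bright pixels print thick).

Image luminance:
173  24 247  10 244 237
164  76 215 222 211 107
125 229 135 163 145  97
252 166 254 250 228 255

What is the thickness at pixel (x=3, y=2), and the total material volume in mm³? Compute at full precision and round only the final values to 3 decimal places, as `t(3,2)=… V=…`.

span = t_max - t_min = 4.87 - 0.71 = 4.160
L(3,2) = 163, L_eff = 1 - 163/255 = 0.360784 (inverted)
t(3,2) = 4.87 - 4.160·0.360784 = 3.369
Σt over all 4·6 pixels = 548446/6375 ≈ 86.0307451
V = pitch²·Σt = 1.46²·548446/6375 = 183.383

t(3,2)=3.369 V=183.383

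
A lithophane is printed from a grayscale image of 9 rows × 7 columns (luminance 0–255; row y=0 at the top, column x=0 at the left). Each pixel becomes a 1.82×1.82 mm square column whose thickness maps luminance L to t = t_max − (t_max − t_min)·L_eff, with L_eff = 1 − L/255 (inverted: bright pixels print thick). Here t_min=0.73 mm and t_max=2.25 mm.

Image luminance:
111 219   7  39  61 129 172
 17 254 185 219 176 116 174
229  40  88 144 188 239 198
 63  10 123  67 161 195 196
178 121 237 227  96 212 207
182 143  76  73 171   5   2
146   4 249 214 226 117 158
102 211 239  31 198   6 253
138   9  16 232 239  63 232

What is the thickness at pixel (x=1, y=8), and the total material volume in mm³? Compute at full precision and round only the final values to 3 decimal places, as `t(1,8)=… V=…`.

t(1,8)=0.784 V=326.740

span = t_max - t_min = 2.25 - 0.73 = 1.520
L(1,8) = 9, L_eff = 1 - 9/255 = 0.964706 (inverted)
t(1,8) = 2.25 - 1.520·0.964706 = 0.784
Σt over all 9·7 pixels = 2515361/25500 ≈ 98.6416078
V = pitch²·Σt = 1.82²·2515361/25500 = 326.740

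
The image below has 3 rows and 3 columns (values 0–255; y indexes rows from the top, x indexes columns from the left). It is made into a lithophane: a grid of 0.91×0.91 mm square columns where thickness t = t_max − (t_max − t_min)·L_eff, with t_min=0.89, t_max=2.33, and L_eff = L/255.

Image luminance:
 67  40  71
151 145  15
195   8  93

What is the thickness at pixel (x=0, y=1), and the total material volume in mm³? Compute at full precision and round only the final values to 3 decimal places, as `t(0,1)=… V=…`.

span = t_max - t_min = 2.33 - 0.89 = 1.440
L(0,1) = 151, L_eff = 151/255 = 0.592157
t(0,1) = 2.33 - 1.440·0.592157 = 1.477
Σt over all 3·3 pixels = 28113/1700 ≈ 16.5370588
V = pitch²·Σt = 0.91²·28113/1700 = 13.694

t(0,1)=1.477 V=13.694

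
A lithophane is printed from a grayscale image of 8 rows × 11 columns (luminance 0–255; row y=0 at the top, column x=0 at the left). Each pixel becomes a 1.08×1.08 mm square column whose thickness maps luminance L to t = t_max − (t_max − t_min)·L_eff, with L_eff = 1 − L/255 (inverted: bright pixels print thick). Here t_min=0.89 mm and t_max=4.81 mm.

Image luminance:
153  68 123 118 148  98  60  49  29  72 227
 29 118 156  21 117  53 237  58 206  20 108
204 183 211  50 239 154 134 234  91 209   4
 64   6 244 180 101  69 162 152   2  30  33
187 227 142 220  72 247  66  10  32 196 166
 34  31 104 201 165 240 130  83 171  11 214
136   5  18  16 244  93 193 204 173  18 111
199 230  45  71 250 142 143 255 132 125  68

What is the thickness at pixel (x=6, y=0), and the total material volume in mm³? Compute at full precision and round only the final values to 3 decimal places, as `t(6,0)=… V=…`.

t(6,0)=1.812 V=285.791

span = t_max - t_min = 4.81 - 0.89 = 3.920
L(6,0) = 60, L_eff = 1 - 60/255 = 0.764706 (inverted)
t(6,0) = 4.81 - 3.920·0.764706 = 1.812
Σt over all 8·11 pixels = 1562002/6375 ≈ 245.0199216
V = pitch²·Σt = 1.08²·1562002/6375 = 285.791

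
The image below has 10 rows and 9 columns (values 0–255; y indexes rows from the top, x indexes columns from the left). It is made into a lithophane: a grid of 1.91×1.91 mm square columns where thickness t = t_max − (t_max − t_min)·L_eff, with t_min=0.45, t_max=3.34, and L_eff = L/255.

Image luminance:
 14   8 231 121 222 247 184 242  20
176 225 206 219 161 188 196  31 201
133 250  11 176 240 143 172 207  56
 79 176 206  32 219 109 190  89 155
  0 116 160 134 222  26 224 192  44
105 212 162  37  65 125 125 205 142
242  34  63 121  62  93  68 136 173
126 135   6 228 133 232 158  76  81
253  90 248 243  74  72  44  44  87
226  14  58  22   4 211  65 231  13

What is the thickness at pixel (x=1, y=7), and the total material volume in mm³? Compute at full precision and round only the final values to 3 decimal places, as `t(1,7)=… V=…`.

span = t_max - t_min = 3.34 - 0.45 = 2.890
L(1,7) = 135, L_eff = 135/255 = 0.529412
t(1,7) = 3.34 - 2.890·0.529412 = 1.810
Σt over all 10·9 pixels = 164.634
V = pitch²·Σt = 1.91²·164.634 = 600.601

t(1,7)=1.810 V=600.601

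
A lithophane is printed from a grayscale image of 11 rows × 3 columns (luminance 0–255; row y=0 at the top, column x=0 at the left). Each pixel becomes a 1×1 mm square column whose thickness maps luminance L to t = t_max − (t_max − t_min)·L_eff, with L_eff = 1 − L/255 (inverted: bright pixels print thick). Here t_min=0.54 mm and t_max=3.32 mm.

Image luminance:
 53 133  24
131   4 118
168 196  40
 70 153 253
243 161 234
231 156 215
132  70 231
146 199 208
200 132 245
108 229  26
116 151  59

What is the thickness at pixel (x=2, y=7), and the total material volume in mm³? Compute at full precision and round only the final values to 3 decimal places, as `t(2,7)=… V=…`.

t(2,7)=2.808 V=70.531

span = t_max - t_min = 3.32 - 0.54 = 2.780
L(2,7) = 208, L_eff = 1 - 208/255 = 0.184314 (inverted)
t(2,7) = 3.32 - 2.780·0.184314 = 2.808
Σt over all 11·3 pixels = 89927/1275 ≈ 70.5309804
V = pitch²·Σt = 1²·89927/1275 = 70.531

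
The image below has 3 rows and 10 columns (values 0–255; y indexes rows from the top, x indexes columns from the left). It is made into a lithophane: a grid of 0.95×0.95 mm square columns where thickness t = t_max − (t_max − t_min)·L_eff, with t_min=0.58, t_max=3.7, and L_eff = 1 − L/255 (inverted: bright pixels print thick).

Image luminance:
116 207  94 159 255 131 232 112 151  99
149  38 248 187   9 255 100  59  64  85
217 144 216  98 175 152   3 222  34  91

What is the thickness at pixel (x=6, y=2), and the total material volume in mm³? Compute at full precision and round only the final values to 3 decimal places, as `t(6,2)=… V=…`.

t(6,2)=0.617 V=60.999

span = t_max - t_min = 3.7 - 0.58 = 3.120
L(6,2) = 3, L_eff = 1 - 3/255 = 0.988235 (inverted)
t(6,2) = 3.7 - 3.120·0.988235 = 0.617
Σt over all 3·10 pixels = 143627/2125 ≈ 67.5891765
V = pitch²·Σt = 0.95²·143627/2125 = 60.999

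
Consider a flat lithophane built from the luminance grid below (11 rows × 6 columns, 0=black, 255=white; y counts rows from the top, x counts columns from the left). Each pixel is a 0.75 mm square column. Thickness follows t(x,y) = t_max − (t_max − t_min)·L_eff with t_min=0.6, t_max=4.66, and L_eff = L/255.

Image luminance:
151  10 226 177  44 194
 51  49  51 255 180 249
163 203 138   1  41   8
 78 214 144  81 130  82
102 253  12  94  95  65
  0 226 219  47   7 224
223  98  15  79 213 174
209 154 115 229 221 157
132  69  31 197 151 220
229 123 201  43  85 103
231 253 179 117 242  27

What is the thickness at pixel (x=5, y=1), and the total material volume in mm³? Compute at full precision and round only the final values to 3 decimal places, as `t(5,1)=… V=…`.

t(5,1)=0.696 V=94.334

span = t_max - t_min = 4.66 - 0.6 = 4.060
L(5,1) = 249, L_eff = 249/255 = 0.976471
t(5,1) = 4.66 - 4.060·0.976471 = 0.696
Σt over all 11·6 pixels = 356373/2125 ≈ 167.7049412
V = pitch²·Σt = 0.75²·356373/2125 = 94.334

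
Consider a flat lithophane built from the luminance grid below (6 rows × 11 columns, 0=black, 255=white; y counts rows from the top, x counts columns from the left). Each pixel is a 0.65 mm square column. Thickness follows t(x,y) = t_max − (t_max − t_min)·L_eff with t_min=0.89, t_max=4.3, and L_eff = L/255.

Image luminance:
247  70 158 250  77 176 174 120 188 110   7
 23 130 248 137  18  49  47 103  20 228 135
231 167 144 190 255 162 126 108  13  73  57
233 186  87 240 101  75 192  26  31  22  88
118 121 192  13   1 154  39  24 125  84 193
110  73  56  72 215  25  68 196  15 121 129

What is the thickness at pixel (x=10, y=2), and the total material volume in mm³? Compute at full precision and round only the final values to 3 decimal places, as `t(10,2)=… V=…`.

t(10,2)=3.538 V=76.593

span = t_max - t_min = 4.3 - 0.89 = 3.410
L(10,2) = 57, L_eff = 57/255 = 0.223529
t(10,2) = 4.3 - 3.410·0.223529 = 3.538
Σt over all 6·11 pixels = 2311397/12750 ≈ 181.2860392
V = pitch²·Σt = 0.65²·2311397/12750 = 76.593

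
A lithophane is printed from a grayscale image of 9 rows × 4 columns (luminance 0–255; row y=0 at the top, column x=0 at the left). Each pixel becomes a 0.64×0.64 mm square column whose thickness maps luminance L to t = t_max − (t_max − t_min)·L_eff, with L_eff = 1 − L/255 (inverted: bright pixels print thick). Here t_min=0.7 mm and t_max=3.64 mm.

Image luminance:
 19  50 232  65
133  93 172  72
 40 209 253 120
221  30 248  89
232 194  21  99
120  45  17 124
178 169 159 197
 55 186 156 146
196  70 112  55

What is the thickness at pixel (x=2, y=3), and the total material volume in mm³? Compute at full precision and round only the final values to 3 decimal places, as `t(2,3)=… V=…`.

span = t_max - t_min = 3.64 - 0.7 = 2.940
L(2,3) = 248, L_eff = 1 - 248/255 = 0.027451 (inverted)
t(2,3) = 3.64 - 2.940·0.027451 = 3.559
Σt over all 9·4 pixels = 331373/4250 ≈ 77.9701176
V = pitch²·Σt = 0.64²·331373/4250 = 31.937

t(2,3)=3.559 V=31.937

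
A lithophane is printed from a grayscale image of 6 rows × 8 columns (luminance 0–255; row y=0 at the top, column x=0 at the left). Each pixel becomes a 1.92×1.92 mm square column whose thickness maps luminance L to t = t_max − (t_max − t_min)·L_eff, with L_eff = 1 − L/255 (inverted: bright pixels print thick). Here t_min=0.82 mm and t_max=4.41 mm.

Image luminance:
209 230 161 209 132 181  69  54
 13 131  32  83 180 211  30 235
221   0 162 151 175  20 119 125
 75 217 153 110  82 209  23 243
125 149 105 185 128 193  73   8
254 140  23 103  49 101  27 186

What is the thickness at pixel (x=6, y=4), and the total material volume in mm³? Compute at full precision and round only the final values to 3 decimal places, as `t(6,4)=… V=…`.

span = t_max - t_min = 4.41 - 0.82 = 3.590
L(6,4) = 73, L_eff = 1 - 73/255 = 0.713725 (inverted)
t(6,4) = 4.41 - 3.590·0.713725 = 1.848
Σt over all 6·8 pixels = 1595713/12750 ≈ 125.1539608
V = pitch²·Σt = 1.92²·1595713/12750 = 461.368

t(6,4)=1.848 V=461.368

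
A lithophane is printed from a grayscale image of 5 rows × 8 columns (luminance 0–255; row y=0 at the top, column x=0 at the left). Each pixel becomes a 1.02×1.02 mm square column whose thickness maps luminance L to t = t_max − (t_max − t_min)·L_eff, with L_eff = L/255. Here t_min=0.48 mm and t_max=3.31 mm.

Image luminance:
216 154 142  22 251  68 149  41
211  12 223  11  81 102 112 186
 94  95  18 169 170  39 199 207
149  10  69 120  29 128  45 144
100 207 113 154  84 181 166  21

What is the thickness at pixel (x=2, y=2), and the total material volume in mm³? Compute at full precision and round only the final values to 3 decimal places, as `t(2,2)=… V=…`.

t(2,2)=3.110 V=83.573

span = t_max - t_min = 3.31 - 0.48 = 2.830
L(2,2) = 18, L_eff = 18/255 = 0.070588
t(2,2) = 3.31 - 2.830·0.070588 = 3.110
Σt over all 5·8 pixels = 80.328
V = pitch²·Σt = 1.02²·80.328 = 83.573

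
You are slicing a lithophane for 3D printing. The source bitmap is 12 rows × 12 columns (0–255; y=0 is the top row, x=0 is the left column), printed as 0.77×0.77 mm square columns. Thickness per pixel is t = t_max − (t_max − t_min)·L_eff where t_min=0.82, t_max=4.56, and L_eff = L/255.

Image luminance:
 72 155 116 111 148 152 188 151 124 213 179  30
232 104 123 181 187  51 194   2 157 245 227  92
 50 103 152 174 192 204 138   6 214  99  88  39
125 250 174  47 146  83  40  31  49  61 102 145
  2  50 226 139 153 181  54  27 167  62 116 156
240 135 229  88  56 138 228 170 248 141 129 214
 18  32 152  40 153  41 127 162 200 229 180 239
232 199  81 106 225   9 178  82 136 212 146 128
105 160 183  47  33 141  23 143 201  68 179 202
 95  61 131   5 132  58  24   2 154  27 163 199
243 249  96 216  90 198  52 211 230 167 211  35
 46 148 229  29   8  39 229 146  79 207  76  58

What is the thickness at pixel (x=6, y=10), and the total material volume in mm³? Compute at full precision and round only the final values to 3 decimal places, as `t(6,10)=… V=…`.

span = t_max - t_min = 4.56 - 0.82 = 3.740
L(6,10) = 52, L_eff = 52/255 = 0.203922
t(6,10) = 4.56 - 3.740·0.203922 = 3.797
Σt over all 12·12 pixels = 383.4
V = pitch²·Σt = 0.77²·383.4 = 227.318

t(6,10)=3.797 V=227.318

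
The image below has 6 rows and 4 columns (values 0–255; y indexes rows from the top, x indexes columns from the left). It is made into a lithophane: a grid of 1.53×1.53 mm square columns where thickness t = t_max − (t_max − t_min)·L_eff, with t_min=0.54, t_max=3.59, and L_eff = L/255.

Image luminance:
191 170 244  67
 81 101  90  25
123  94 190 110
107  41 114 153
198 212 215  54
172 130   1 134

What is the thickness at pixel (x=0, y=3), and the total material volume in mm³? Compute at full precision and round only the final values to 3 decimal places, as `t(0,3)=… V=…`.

t(0,3)=2.310 V=117.219

span = t_max - t_min = 3.59 - 0.54 = 3.050
L(0,3) = 107, L_eff = 107/255 = 0.419608
t(0,3) = 3.59 - 3.050·0.419608 = 2.310
Σt over all 6·4 pixels = 255379/5100 ≈ 50.0743137
V = pitch²·Σt = 1.53²·255379/5100 = 117.219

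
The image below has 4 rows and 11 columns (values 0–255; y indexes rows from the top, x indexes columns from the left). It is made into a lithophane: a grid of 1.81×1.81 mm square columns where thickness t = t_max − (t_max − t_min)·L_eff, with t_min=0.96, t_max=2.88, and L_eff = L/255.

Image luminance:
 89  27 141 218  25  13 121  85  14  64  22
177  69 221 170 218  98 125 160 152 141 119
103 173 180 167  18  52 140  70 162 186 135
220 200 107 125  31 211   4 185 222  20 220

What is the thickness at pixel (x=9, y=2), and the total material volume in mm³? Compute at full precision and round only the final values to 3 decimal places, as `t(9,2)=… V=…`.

t(9,2)=1.480 V=281.945

span = t_max - t_min = 2.88 - 0.96 = 1.920
L(9,2) = 186, L_eff = 186/255 = 0.729412
t(9,2) = 2.88 - 1.920·0.729412 = 1.480
Σt over all 4·11 pixels = 36576/425 ≈ 86.0611765
V = pitch²·Σt = 1.81²·36576/425 = 281.945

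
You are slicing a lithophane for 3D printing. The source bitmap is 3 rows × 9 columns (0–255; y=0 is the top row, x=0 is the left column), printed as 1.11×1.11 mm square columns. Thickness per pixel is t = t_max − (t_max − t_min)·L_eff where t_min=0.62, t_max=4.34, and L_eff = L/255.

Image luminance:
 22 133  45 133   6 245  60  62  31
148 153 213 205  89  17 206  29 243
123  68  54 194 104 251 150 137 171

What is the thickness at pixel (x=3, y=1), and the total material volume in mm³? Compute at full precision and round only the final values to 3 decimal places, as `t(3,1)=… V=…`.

t(3,1)=1.349 V=85.207

span = t_max - t_min = 4.34 - 0.62 = 3.720
L(3,1) = 205, L_eff = 205/255 = 0.803922
t(3,1) = 4.34 - 3.720·0.803922 = 1.349
Σt over all 3·9 pixels = 293911/4250 ≈ 69.1555294
V = pitch²·Σt = 1.11²·293911/4250 = 85.207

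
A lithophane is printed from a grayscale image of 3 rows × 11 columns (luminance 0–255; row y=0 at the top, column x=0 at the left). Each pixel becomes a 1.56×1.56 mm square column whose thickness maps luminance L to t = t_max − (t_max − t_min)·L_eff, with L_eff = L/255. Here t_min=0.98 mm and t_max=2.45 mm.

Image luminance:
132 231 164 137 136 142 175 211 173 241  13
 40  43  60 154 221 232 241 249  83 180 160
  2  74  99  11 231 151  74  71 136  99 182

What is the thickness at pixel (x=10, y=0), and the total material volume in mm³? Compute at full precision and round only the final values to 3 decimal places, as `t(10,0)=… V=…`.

span = t_max - t_min = 2.45 - 0.98 = 1.470
L(10,0) = 13, L_eff = 13/255 = 0.050980
t(10,0) = 2.45 - 1.470·0.050980 = 2.375
Σt over all 3·11 pixels = 464373/8500 ≈ 54.6321176
V = pitch²·Σt = 1.56²·464373/8500 = 132.953

t(10,0)=2.375 V=132.953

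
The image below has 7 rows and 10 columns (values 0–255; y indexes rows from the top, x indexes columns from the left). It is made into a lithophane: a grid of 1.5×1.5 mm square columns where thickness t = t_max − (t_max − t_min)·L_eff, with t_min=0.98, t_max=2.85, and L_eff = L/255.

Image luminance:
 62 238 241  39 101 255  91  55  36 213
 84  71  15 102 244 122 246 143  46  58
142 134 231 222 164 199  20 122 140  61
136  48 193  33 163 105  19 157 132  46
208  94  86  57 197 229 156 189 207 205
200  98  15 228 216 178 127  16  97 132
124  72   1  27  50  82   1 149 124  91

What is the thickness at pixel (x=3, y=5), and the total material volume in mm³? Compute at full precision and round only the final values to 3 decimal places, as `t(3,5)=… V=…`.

t(3,5)=1.178 V=307.223

span = t_max - t_min = 2.85 - 0.98 = 1.870
L(3,5) = 228, L_eff = 228/255 = 0.894118
t(3,5) = 2.85 - 1.870·0.894118 = 1.178
Σt over all 7·10 pixels = 40963/300 ≈ 136.5433333
V = pitch²·Σt = 1.5²·40963/300 = 307.223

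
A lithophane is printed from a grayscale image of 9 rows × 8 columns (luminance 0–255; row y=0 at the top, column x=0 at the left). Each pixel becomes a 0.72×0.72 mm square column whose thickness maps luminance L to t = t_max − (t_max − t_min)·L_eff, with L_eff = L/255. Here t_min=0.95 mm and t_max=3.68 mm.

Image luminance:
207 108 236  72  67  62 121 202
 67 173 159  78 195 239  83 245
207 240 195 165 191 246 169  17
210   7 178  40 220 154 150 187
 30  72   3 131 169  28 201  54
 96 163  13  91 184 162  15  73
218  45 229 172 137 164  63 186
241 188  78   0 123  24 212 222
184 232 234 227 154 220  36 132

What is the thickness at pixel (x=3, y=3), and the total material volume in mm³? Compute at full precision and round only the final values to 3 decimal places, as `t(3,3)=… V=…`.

t(3,3)=3.252 V=81.323

span = t_max - t_min = 3.68 - 0.95 = 2.730
L(3,3) = 40, L_eff = 40/255 = 0.156863
t(3,3) = 3.68 - 2.730·0.156863 = 3.252
Σt over all 9·8 pixels = 333356/2125 ≈ 156.8734118
V = pitch²·Σt = 0.72²·333356/2125 = 81.323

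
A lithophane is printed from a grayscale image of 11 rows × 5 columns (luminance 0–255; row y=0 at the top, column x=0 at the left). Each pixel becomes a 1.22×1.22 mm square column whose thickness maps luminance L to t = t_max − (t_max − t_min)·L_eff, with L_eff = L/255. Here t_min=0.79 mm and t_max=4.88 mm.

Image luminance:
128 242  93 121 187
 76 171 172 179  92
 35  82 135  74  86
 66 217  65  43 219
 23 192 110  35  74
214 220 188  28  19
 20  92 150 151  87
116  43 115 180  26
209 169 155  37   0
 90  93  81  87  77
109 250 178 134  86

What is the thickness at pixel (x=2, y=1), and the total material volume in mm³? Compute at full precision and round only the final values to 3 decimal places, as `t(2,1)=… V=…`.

t(2,1)=2.121 V=248.587

span = t_max - t_min = 4.88 - 0.79 = 4.090
L(2,1) = 172, L_eff = 172/255 = 0.674510
t(2,1) = 4.88 - 4.090·0.674510 = 2.121
Σt over all 11·5 pixels = 1419637/8500 ≈ 167.0161176
V = pitch²·Σt = 1.22²·1419637/8500 = 248.587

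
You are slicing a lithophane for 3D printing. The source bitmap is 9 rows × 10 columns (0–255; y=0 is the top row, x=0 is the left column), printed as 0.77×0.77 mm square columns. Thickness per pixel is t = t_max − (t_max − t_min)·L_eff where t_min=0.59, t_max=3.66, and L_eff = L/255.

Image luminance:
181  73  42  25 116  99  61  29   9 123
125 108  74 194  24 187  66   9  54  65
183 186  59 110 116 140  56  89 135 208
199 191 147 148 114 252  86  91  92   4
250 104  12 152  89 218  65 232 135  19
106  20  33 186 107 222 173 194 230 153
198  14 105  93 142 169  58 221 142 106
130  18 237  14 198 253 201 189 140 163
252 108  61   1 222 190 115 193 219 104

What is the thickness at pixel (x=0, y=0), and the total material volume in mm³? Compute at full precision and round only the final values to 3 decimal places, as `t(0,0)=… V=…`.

t(0,0)=1.481 V=115.169

span = t_max - t_min = 3.66 - 0.59 = 3.070
L(0,0) = 181, L_eff = 181/255 = 0.709804
t(0,0) = 3.66 - 3.070·0.709804 = 1.481
Σt over all 9·10 pixels = 825553/4250 ≈ 194.2477647
V = pitch²·Σt = 0.77²·825553/4250 = 115.169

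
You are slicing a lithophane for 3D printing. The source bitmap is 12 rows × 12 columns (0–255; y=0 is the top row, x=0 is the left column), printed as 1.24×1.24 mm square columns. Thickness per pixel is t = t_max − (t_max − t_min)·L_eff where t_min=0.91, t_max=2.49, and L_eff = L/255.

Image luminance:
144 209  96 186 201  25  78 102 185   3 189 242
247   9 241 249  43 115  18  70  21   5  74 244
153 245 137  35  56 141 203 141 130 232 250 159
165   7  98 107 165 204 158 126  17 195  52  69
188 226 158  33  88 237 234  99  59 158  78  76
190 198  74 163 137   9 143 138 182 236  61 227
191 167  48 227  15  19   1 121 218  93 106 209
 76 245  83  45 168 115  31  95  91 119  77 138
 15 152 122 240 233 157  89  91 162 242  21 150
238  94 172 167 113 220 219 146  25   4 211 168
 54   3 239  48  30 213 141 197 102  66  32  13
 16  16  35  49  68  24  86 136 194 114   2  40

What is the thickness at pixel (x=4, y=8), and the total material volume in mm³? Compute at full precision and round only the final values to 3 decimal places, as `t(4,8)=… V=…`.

t(4,8)=1.046 V=382.692

span = t_max - t_min = 2.49 - 0.91 = 1.580
L(4,8) = 233, L_eff = 233/255 = 0.913725
t(4,8) = 2.49 - 1.580·0.913725 = 1.046
Σt over all 12·12 pixels = 105778/425 ≈ 248.8894118
V = pitch²·Σt = 1.24²·105778/425 = 382.692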